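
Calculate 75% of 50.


Convert percentage to decimal:
75% = 0.75
Multiply:
50 x 0.75 = 37.5

37.5


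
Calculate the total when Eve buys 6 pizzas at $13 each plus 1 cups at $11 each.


Cost of pizzas:
6 x $13 = $78
Cost of cups:
1 x $11 = $11
Add both:
$78 + $11 = $89

$89


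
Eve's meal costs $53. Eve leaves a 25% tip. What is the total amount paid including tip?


Calculate the tip:
25% of $53 = $13.25
Add tip to meal cost:
$53 + $13.25 = $66.25

$66.25


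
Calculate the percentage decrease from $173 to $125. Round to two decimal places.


Find the absolute change:
|125 - 173| = 48
Divide by original and multiply by 100:
48 / 173 x 100 = 27.7456...% ≈ 27.75%

27.75%


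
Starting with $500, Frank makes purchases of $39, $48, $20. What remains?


Add up expenses:
$39 + $48 + $20 = $107
Subtract from budget:
$500 - $107 = $393

$393


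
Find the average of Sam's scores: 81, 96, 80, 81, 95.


Add the scores:
81 + 96 + 80 + 81 + 95 = 433
Divide by the number of tests:
433 / 5 = 86.6

86.6


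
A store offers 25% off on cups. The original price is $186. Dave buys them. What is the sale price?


Calculate the discount amount:
25% of $186 = $46.50
Subtract from original:
$186 - $46.50 = $139.50

$139.50


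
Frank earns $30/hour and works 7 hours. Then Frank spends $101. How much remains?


Calculate earnings:
7 x $30 = $210
Subtract spending:
$210 - $101 = $109

$109


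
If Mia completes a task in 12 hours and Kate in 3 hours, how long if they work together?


Mia's rate: 1/12 of the job per hour
Kate's rate: 1/3 of the job per hour
Combined rate: 1/12 + 1/3 = 5/12 per hour
Time = 1 / (5/12) = 12/5 = 2.4 hours

2.4 hours


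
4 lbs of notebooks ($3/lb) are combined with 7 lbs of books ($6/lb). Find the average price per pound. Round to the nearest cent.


Cost of notebooks:
4 x $3 = $12
Cost of books:
7 x $6 = $42
Total cost: $12 + $42 = $54
Total weight: 11 lbs
Average: $54 / 11 = $4.9090... ≈ $4.91/lb

$4.91/lb


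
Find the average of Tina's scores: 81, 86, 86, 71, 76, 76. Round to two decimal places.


Add the scores:
81 + 86 + 86 + 71 + 76 + 76 = 476
Divide by the number of tests:
476 / 6 = 79.3333... ≈ 79.33

79.33


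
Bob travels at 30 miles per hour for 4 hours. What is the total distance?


Use the formula: distance = speed x time
Speed = 30 mph, Time = 4 hours
30 x 4 = 120 miles

120 miles


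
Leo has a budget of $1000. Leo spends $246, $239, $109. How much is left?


Add up expenses:
$246 + $239 + $109 = $594
Subtract from budget:
$1000 - $594 = $406

$406


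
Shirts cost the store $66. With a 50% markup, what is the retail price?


Calculate the markup amount:
50% of $66 = $33
Add to cost:
$66 + $33 = $99

$99


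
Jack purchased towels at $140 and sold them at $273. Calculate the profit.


Selling price = $273
Cost price = $140
Profit = selling price - cost price:
Profit = $273 - $140 = $133

$133


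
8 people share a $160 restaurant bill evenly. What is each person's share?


Total bill: $160
Number of people: 8
Each pays: $160 / 8 = $20

$20


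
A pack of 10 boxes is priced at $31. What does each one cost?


Total cost: $31
Number of items: 10
Unit price: $31 / 10 = $3.10

$3.10


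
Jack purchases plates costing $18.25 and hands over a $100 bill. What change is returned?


Start with the amount paid:
$100
Subtract the price:
$100 - $18.25 = $81.75

$81.75


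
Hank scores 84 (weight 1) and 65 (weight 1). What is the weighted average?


Weighted sum:
1 x 84 + 1 x 65 = 149
Total weight:
1 + 1 = 2
Weighted average:
149 / 2 = 74.5

74.5


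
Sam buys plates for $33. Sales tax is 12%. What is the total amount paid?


Calculate the tax:
12% of $33 = $3.96
Add tax to price:
$33 + $3.96 = $36.96

$36.96


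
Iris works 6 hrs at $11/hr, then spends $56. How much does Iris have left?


Calculate earnings:
6 x $11 = $66
Subtract spending:
$66 - $56 = $10

$10


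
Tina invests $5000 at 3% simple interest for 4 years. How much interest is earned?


Use the formula I = P x R x T / 100
P x R x T = 5000 x 3 x 4 = 60000
I = 60000 / 100 = $600

$600


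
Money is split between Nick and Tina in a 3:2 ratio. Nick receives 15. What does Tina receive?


Find the multiplier:
15 / 3 = 5
Apply to Tina's share:
2 x 5 = 10

10


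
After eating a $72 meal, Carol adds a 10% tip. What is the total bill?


Calculate the tip:
10% of $72 = $7.20
Add tip to meal cost:
$72 + $7.20 = $79.20

$79.20


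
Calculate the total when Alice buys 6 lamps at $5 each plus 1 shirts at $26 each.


Cost of lamps:
6 x $5 = $30
Cost of shirts:
1 x $26 = $26
Add both:
$30 + $26 = $56

$56


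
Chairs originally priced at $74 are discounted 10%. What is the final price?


Calculate the discount amount:
10% of $74 = $7.40
Subtract from original:
$74 - $7.40 = $66.60

$66.60


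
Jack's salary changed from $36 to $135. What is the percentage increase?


Find the absolute change:
|135 - 36| = 99
Divide by original and multiply by 100:
99 / 36 x 100 = 275%

275%


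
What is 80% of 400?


Convert percentage to decimal:
80% = 0.8
Multiply:
400 x 0.8 = 320

320


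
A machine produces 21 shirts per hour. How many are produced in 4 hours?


Production rate: 21 shirts per hour
Time: 4 hours
Total: 21 x 4 = 84 shirts

84 shirts


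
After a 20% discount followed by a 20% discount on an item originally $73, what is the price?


First discount:
20% of $73 = $14.60
Price after first discount:
$73 - $14.60 = $58.40
Second discount:
20% of $58.40 = $11.68
Final price:
$58.40 - $11.68 = $46.72

$46.72


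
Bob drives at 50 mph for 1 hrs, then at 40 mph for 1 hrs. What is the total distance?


Leg 1 distance:
50 x 1 = 50 miles
Leg 2 distance:
40 x 1 = 40 miles
Total distance:
50 + 40 = 90 miles

90 miles


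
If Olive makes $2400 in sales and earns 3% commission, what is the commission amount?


Convert rate to decimal:
3% = 0.03
Multiply by sales:
$2400 x 0.03 = $72

$72


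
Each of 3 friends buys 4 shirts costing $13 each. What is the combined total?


Cost per person:
4 x $13 = $52
Group total:
3 x $52 = $156

$156


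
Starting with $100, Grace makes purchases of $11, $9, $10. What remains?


Add up expenses:
$11 + $9 + $10 = $30
Subtract from budget:
$100 - $30 = $70

$70


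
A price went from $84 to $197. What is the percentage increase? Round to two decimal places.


Find the absolute change:
|197 - 84| = 113
Divide by original and multiply by 100:
113 / 84 x 100 = 134.5238...% ≈ 134.52%

134.52%


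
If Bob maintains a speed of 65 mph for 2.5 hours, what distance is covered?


Use the formula: distance = speed x time
Speed = 65 mph, Time = 2.5 hours
65 x 2.5 = 162.5 miles

162.5 miles


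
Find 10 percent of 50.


Convert percentage to decimal:
10% = 0.1
Multiply:
50 x 0.1 = 5

5


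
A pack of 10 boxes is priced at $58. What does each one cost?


Total cost: $58
Number of items: 10
Unit price: $58 / 10 = $5.80

$5.80


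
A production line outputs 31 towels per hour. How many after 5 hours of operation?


Production rate: 31 towels per hour
Time: 5 hours
Total: 31 x 5 = 155 towels

155 towels


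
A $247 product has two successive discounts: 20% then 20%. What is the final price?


First discount:
20% of $247 = $49.40
Price after first discount:
$247 - $49.40 = $197.60
Second discount:
20% of $197.60 = $39.52
Final price:
$197.60 - $39.52 = $158.08

$158.08


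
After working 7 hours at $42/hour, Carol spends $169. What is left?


Calculate earnings:
7 x $42 = $294
Subtract spending:
$294 - $169 = $125

$125


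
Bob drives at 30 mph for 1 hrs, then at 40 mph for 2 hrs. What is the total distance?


Leg 1 distance:
30 x 1 = 30 miles
Leg 2 distance:
40 x 2 = 80 miles
Total distance:
30 + 80 = 110 miles

110 miles


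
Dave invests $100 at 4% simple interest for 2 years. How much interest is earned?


Use the formula I = P x R x T / 100
P x R x T = 100 x 4 x 2 = 800
I = 800 / 100 = $8

$8


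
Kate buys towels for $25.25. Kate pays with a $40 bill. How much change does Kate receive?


Start with the amount paid:
$40
Subtract the price:
$40 - $25.25 = $14.75

$14.75


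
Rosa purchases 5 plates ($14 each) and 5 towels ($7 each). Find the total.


Cost of plates:
5 x $14 = $70
Cost of towels:
5 x $7 = $35
Add both:
$70 + $35 = $105

$105


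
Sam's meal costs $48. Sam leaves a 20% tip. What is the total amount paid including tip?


Calculate the tip:
20% of $48 = $9.60
Add tip to meal cost:
$48 + $9.60 = $57.60

$57.60


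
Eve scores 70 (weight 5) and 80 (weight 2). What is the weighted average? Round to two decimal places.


Weighted sum:
5 x 70 + 2 x 80 = 510
Total weight:
5 + 2 = 7
Weighted average:
510 / 7 = 72.8571... ≈ 72.86

72.86


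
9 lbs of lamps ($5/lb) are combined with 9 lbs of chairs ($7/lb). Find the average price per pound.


Cost of lamps:
9 x $5 = $45
Cost of chairs:
9 x $7 = $63
Total cost: $45 + $63 = $108
Total weight: 18 lbs
Average: $108 / 18 = $6/lb

$6/lb


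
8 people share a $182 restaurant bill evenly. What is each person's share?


Total bill: $182
Number of people: 8
Each pays: $182 / 8 = $22.75

$22.75


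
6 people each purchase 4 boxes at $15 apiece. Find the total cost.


Cost per person:
4 x $15 = $60
Group total:
6 x $60 = $360

$360


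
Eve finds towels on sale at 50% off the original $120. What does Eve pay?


Calculate the discount amount:
50% of $120 = $60
Subtract from original:
$120 - $60 = $60

$60


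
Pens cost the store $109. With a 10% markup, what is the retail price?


Calculate the markup amount:
10% of $109 = $10.90
Add to cost:
$109 + $10.90 = $119.90

$119.90


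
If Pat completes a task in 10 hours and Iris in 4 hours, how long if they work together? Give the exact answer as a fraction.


Pat's rate: 1/10 of the job per hour
Iris's rate: 1/4 of the job per hour
Combined rate: 1/10 + 1/4 = 7/20 per hour
Time = 1 / (7/20) = 20/7 hours (≈ 2.86 hours)

20/7 hours


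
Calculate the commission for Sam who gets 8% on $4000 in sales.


Convert rate to decimal:
8% = 0.08
Multiply by sales:
$4000 x 0.08 = $320

$320


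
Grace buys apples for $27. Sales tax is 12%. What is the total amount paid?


Calculate the tax:
12% of $27 = $3.24
Add tax to price:
$27 + $3.24 = $30.24

$30.24


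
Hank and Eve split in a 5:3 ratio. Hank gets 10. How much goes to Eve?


Find the multiplier:
10 / 5 = 2
Apply to Eve's share:
3 x 2 = 6

6


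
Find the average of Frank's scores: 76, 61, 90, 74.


Add the scores:
76 + 61 + 90 + 74 = 301
Divide by the number of tests:
301 / 4 = 75.25

75.25


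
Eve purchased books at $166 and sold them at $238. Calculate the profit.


Selling price = $238
Cost price = $166
Profit = selling price - cost price:
Profit = $238 - $166 = $72

$72


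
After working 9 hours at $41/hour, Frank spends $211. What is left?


Calculate earnings:
9 x $41 = $369
Subtract spending:
$369 - $211 = $158

$158


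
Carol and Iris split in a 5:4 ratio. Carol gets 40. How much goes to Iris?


Find the multiplier:
40 / 5 = 8
Apply to Iris's share:
4 x 8 = 32

32


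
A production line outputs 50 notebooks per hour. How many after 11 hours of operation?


Production rate: 50 notebooks per hour
Time: 11 hours
Total: 50 x 11 = 550 notebooks

550 notebooks


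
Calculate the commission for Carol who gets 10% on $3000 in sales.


Convert rate to decimal:
10% = 0.1
Multiply by sales:
$3000 x 0.1 = $300

$300


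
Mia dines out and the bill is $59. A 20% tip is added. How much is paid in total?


Calculate the tip:
20% of $59 = $11.80
Add tip to meal cost:
$59 + $11.80 = $70.80

$70.80


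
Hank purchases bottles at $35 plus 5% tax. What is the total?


Calculate the tax:
5% of $35 = $1.75
Add tax to price:
$35 + $1.75 = $36.75

$36.75


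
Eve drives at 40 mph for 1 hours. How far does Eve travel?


Use the formula: distance = speed x time
Speed = 40 mph, Time = 1 hours
40 x 1 = 40 miles

40 miles


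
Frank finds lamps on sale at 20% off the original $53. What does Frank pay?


Calculate the discount amount:
20% of $53 = $10.60
Subtract from original:
$53 - $10.60 = $42.40

$42.40


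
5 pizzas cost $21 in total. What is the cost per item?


Total cost: $21
Number of items: 5
Unit price: $21 / 5 = $4.20

$4.20


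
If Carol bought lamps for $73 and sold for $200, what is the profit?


Selling price = $200
Cost price = $73
Profit = selling price - cost price:
Profit = $200 - $73 = $127

$127


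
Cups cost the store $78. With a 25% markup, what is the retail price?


Calculate the markup amount:
25% of $78 = $19.50
Add to cost:
$78 + $19.50 = $97.50

$97.50


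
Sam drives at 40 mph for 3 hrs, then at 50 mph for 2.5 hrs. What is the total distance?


Leg 1 distance:
40 x 3 = 120 miles
Leg 2 distance:
50 x 2.5 = 125 miles
Total distance:
120 + 125 = 245 miles

245 miles


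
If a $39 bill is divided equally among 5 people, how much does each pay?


Total bill: $39
Number of people: 5
Each pays: $39 / 5 = $7.80

$7.80


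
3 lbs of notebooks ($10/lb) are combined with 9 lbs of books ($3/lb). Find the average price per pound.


Cost of notebooks:
3 x $10 = $30
Cost of books:
9 x $3 = $27
Total cost: $30 + $27 = $57
Total weight: 12 lbs
Average: $57 / 12 = $4.75/lb

$4.75/lb


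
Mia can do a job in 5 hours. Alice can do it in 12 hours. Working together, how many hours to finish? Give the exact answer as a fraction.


Mia's rate: 1/5 of the job per hour
Alice's rate: 1/12 of the job per hour
Combined rate: 1/5 + 1/12 = 17/60 per hour
Time = 1 / (17/60) = 60/17 hours (≈ 3.53 hours)

60/17 hours


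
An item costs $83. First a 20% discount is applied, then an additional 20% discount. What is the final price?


First discount:
20% of $83 = $16.60
Price after first discount:
$83 - $16.60 = $66.40
Second discount:
20% of $66.40 = $13.28
Final price:
$66.40 - $13.28 = $53.12

$53.12


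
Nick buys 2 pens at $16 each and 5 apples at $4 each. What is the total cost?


Cost of pens:
2 x $16 = $32
Cost of apples:
5 x $4 = $20
Add both:
$32 + $20 = $52

$52


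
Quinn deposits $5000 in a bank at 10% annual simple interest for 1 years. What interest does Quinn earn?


Use the formula I = P x R x T / 100
P x R x T = 5000 x 10 x 1 = 50000
I = 50000 / 100 = $500

$500


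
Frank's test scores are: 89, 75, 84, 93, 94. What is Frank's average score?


Add the scores:
89 + 75 + 84 + 93 + 94 = 435
Divide by the number of tests:
435 / 5 = 87

87


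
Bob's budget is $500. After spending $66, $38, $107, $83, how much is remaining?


Add up expenses:
$66 + $38 + $107 + $83 = $294
Subtract from budget:
$500 - $294 = $206

$206


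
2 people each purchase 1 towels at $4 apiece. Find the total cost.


Cost per person:
1 x $4 = $4
Group total:
2 x $4 = $8

$8


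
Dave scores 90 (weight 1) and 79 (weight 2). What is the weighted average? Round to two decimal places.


Weighted sum:
1 x 90 + 2 x 79 = 248
Total weight:
1 + 2 = 3
Weighted average:
248 / 3 = 82.6666... ≈ 82.67

82.67


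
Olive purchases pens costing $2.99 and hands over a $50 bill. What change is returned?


Start with the amount paid:
$50
Subtract the price:
$50 - $2.99 = $47.01

$47.01


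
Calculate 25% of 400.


Convert percentage to decimal:
25% = 0.25
Multiply:
400 x 0.25 = 100

100


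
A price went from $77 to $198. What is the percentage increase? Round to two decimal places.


Find the absolute change:
|198 - 77| = 121
Divide by original and multiply by 100:
121 / 77 x 100 = 157.1428...% ≈ 157.14%

157.14%


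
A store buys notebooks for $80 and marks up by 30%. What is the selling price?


Calculate the markup amount:
30% of $80 = $24
Add to cost:
$80 + $24 = $104

$104


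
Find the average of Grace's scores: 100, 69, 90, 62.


Add the scores:
100 + 69 + 90 + 62 = 321
Divide by the number of tests:
321 / 4 = 80.25

80.25


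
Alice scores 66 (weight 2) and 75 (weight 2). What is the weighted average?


Weighted sum:
2 x 66 + 2 x 75 = 282
Total weight:
2 + 2 = 4
Weighted average:
282 / 4 = 70.5

70.5


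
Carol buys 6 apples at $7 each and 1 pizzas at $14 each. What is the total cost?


Cost of apples:
6 x $7 = $42
Cost of pizzas:
1 x $14 = $14
Add both:
$42 + $14 = $56

$56


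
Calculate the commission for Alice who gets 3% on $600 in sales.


Convert rate to decimal:
3% = 0.03
Multiply by sales:
$600 x 0.03 = $18

$18


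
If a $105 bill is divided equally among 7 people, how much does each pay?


Total bill: $105
Number of people: 7
Each pays: $105 / 7 = $15

$15


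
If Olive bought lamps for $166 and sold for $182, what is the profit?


Selling price = $182
Cost price = $166
Profit = selling price - cost price:
Profit = $182 - $166 = $16

$16


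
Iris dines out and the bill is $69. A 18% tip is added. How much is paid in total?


Calculate the tip:
18% of $69 = $12.42
Add tip to meal cost:
$69 + $12.42 = $81.42

$81.42


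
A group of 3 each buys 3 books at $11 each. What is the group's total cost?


Cost per person:
3 x $11 = $33
Group total:
3 x $33 = $99

$99


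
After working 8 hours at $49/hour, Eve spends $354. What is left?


Calculate earnings:
8 x $49 = $392
Subtract spending:
$392 - $354 = $38

$38


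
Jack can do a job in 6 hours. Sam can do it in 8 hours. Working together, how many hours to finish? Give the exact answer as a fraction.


Jack's rate: 1/6 of the job per hour
Sam's rate: 1/8 of the job per hour
Combined rate: 1/6 + 1/8 = 7/24 per hour
Time = 1 / (7/24) = 24/7 hours (≈ 3.43 hours)

24/7 hours


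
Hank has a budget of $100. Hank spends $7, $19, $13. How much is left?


Add up expenses:
$7 + $19 + $13 = $39
Subtract from budget:
$100 - $39 = $61

$61


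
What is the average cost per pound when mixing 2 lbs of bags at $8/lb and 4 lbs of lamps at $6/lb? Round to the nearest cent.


Cost of bags:
2 x $8 = $16
Cost of lamps:
4 x $6 = $24
Total cost: $16 + $24 = $40
Total weight: 6 lbs
Average: $40 / 6 = $6.6666... ≈ $6.67/lb

$6.67/lb


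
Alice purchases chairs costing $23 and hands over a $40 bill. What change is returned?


Start with the amount paid:
$40
Subtract the price:
$40 - $23 = $17

$17


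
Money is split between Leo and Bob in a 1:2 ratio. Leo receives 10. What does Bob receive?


Find the multiplier:
10 / 1 = 10
Apply to Bob's share:
2 x 10 = 20

20


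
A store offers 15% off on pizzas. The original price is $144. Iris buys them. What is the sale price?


Calculate the discount amount:
15% of $144 = $21.60
Subtract from original:
$144 - $21.60 = $122.40

$122.40


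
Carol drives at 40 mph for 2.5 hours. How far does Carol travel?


Use the formula: distance = speed x time
Speed = 40 mph, Time = 2.5 hours
40 x 2.5 = 100 miles

100 miles


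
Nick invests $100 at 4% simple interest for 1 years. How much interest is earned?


Use the formula I = P x R x T / 100
P x R x T = 100 x 4 x 1 = 400
I = 400 / 100 = $4

$4


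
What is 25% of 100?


Convert percentage to decimal:
25% = 0.25
Multiply:
100 x 0.25 = 25

25


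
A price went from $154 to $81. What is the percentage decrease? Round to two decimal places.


Find the absolute change:
|81 - 154| = 73
Divide by original and multiply by 100:
73 / 154 x 100 = 47.4025...% ≈ 47.4%

47.4%


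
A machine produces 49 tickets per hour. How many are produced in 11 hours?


Production rate: 49 tickets per hour
Time: 11 hours
Total: 49 x 11 = 539 tickets

539 tickets


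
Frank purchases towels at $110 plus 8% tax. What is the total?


Calculate the tax:
8% of $110 = $8.80
Add tax to price:
$110 + $8.80 = $118.80

$118.80


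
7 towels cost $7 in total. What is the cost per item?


Total cost: $7
Number of items: 7
Unit price: $7 / 7 = $1

$1


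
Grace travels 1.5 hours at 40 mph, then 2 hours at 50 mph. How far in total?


Leg 1 distance:
40 x 1.5 = 60 miles
Leg 2 distance:
50 x 2 = 100 miles
Total distance:
60 + 100 = 160 miles

160 miles


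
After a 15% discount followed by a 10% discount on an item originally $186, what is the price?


First discount:
15% of $186 = $27.90
Price after first discount:
$186 - $27.90 = $158.10
Second discount:
10% of $158.10 = $15.81
Final price:
$158.10 - $15.81 = $142.29

$142.29


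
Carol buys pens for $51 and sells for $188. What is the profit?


Selling price = $188
Cost price = $51
Profit = selling price - cost price:
Profit = $188 - $51 = $137

$137


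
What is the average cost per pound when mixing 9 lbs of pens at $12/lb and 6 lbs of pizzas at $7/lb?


Cost of pens:
9 x $12 = $108
Cost of pizzas:
6 x $7 = $42
Total cost: $108 + $42 = $150
Total weight: 15 lbs
Average: $150 / 15 = $10/lb

$10/lb


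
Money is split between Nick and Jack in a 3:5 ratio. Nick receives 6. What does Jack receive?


Find the multiplier:
6 / 3 = 2
Apply to Jack's share:
5 x 2 = 10

10


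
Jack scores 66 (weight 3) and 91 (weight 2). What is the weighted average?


Weighted sum:
3 x 66 + 2 x 91 = 380
Total weight:
3 + 2 = 5
Weighted average:
380 / 5 = 76

76


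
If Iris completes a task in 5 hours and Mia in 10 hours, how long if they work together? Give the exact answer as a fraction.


Iris's rate: 1/5 of the job per hour
Mia's rate: 1/10 of the job per hour
Combined rate: 1/5 + 1/10 = 3/10 per hour
Time = 1 / (3/10) = 10/3 hours (≈ 3.33 hours)

10/3 hours


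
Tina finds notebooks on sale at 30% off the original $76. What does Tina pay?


Calculate the discount amount:
30% of $76 = $22.80
Subtract from original:
$76 - $22.80 = $53.20

$53.20


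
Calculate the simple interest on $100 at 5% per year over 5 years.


Use the formula I = P x R x T / 100
P x R x T = 100 x 5 x 5 = 2500
I = 2500 / 100 = $25

$25


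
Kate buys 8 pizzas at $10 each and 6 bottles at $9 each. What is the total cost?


Cost of pizzas:
8 x $10 = $80
Cost of bottles:
6 x $9 = $54
Add both:
$80 + $54 = $134

$134


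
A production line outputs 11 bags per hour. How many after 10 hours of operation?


Production rate: 11 bags per hour
Time: 10 hours
Total: 11 x 10 = 110 bags

110 bags


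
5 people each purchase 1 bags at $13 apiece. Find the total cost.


Cost per person:
1 x $13 = $13
Group total:
5 x $13 = $65

$65


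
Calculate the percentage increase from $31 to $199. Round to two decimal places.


Find the absolute change:
|199 - 31| = 168
Divide by original and multiply by 100:
168 / 31 x 100 = 541.9354...% ≈ 541.94%

541.94%


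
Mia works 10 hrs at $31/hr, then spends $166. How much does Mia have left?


Calculate earnings:
10 x $31 = $310
Subtract spending:
$310 - $166 = $144

$144


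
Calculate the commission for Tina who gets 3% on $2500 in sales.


Convert rate to decimal:
3% = 0.03
Multiply by sales:
$2500 x 0.03 = $75

$75


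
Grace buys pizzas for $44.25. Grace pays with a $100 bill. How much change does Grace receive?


Start with the amount paid:
$100
Subtract the price:
$100 - $44.25 = $55.75

$55.75


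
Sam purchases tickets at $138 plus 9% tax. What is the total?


Calculate the tax:
9% of $138 = $12.42
Add tax to price:
$138 + $12.42 = $150.42

$150.42


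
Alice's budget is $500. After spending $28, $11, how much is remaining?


Add up expenses:
$28 + $11 = $39
Subtract from budget:
$500 - $39 = $461

$461


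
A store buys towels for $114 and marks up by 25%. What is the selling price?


Calculate the markup amount:
25% of $114 = $28.50
Add to cost:
$114 + $28.50 = $142.50

$142.50


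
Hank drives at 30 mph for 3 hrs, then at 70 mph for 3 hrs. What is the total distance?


Leg 1 distance:
30 x 3 = 90 miles
Leg 2 distance:
70 x 3 = 210 miles
Total distance:
90 + 210 = 300 miles

300 miles


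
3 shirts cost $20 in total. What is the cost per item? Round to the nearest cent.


Total cost: $20
Number of items: 3
Unit price: $20 / 3 = $6.6666... ≈ $6.67

$6.67


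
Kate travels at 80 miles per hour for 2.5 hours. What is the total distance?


Use the formula: distance = speed x time
Speed = 80 mph, Time = 2.5 hours
80 x 2.5 = 200 miles

200 miles


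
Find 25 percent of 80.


Convert percentage to decimal:
25% = 0.25
Multiply:
80 x 0.25 = 20

20


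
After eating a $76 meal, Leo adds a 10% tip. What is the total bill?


Calculate the tip:
10% of $76 = $7.60
Add tip to meal cost:
$76 + $7.60 = $83.60

$83.60


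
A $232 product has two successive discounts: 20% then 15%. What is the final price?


First discount:
20% of $232 = $46.40
Price after first discount:
$232 - $46.40 = $185.60
Second discount:
15% of $185.60 = $27.84
Final price:
$185.60 - $27.84 = $157.76

$157.76


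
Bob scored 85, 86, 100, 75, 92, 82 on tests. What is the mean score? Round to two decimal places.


Add the scores:
85 + 86 + 100 + 75 + 92 + 82 = 520
Divide by the number of tests:
520 / 6 = 86.6666... ≈ 86.67

86.67


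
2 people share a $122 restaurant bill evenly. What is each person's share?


Total bill: $122
Number of people: 2
Each pays: $122 / 2 = $61

$61


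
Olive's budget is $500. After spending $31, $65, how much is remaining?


Add up expenses:
$31 + $65 = $96
Subtract from budget:
$500 - $96 = $404

$404


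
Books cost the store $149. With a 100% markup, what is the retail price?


Calculate the markup amount:
100% of $149 = $149
Add to cost:
$149 + $149 = $298

$298


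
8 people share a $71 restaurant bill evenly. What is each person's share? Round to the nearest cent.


Total bill: $71
Number of people: 8
Each pays: $71 / 8 = $8.875 ≈ $8.88

$8.88


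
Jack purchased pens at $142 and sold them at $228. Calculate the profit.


Selling price = $228
Cost price = $142
Profit = selling price - cost price:
Profit = $228 - $142 = $86

$86


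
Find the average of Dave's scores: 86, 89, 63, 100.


Add the scores:
86 + 89 + 63 + 100 = 338
Divide by the number of tests:
338 / 4 = 84.5

84.5


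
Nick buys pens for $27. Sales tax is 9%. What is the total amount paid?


Calculate the tax:
9% of $27 = $2.43
Add tax to price:
$27 + $2.43 = $29.43

$29.43


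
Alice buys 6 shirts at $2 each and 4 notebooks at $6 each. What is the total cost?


Cost of shirts:
6 x $2 = $12
Cost of notebooks:
4 x $6 = $24
Add both:
$12 + $24 = $36

$36


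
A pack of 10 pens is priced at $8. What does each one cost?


Total cost: $8
Number of items: 10
Unit price: $8 / 10 = $0.80

$0.80


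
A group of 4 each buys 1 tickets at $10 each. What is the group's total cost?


Cost per person:
1 x $10 = $10
Group total:
4 x $10 = $40

$40


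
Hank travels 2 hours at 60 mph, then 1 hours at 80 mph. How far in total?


Leg 1 distance:
60 x 2 = 120 miles
Leg 2 distance:
80 x 1 = 80 miles
Total distance:
120 + 80 = 200 miles

200 miles


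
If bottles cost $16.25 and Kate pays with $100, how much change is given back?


Start with the amount paid:
$100
Subtract the price:
$100 - $16.25 = $83.75

$83.75


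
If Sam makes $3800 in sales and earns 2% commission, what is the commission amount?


Convert rate to decimal:
2% = 0.02
Multiply by sales:
$3800 x 0.02 = $76

$76


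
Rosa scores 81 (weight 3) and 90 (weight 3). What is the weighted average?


Weighted sum:
3 x 81 + 3 x 90 = 513
Total weight:
3 + 3 = 6
Weighted average:
513 / 6 = 85.5

85.5


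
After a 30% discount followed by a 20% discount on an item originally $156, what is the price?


First discount:
30% of $156 = $46.80
Price after first discount:
$156 - $46.80 = $109.20
Second discount:
20% of $109.20 = $21.84
Final price:
$109.20 - $21.84 = $87.36

$87.36


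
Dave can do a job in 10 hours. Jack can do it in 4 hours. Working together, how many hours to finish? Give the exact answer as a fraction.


Dave's rate: 1/10 of the job per hour
Jack's rate: 1/4 of the job per hour
Combined rate: 1/10 + 1/4 = 7/20 per hour
Time = 1 / (7/20) = 20/7 hours (≈ 2.86 hours)

20/7 hours


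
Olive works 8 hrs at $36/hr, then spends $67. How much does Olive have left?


Calculate earnings:
8 x $36 = $288
Subtract spending:
$288 - $67 = $221

$221


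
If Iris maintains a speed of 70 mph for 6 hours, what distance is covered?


Use the formula: distance = speed x time
Speed = 70 mph, Time = 6 hours
70 x 6 = 420 miles

420 miles


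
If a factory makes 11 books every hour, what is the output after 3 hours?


Production rate: 11 books per hour
Time: 3 hours
Total: 11 x 3 = 33 books

33 books


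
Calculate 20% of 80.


Convert percentage to decimal:
20% = 0.2
Multiply:
80 x 0.2 = 16

16


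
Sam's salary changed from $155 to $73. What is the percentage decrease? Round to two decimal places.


Find the absolute change:
|73 - 155| = 82
Divide by original and multiply by 100:
82 / 155 x 100 = 52.9032...% ≈ 52.9%

52.9%


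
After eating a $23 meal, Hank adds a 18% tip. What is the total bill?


Calculate the tip:
18% of $23 = $4.14
Add tip to meal cost:
$23 + $4.14 = $27.14

$27.14


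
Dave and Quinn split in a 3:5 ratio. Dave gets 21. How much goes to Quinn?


Find the multiplier:
21 / 3 = 7
Apply to Quinn's share:
5 x 7 = 35

35


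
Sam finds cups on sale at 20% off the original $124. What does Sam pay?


Calculate the discount amount:
20% of $124 = $24.80
Subtract from original:
$124 - $24.80 = $99.20

$99.20


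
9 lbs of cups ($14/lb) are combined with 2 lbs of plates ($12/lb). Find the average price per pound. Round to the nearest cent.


Cost of cups:
9 x $14 = $126
Cost of plates:
2 x $12 = $24
Total cost: $126 + $24 = $150
Total weight: 11 lbs
Average: $150 / 11 = $13.6363... ≈ $13.64/lb

$13.64/lb


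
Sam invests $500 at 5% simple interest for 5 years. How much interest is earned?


Use the formula I = P x R x T / 100
P x R x T = 500 x 5 x 5 = 12500
I = 12500 / 100 = $125

$125


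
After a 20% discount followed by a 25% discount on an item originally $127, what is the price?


First discount:
20% of $127 = $25.40
Price after first discount:
$127 - $25.40 = $101.60
Second discount:
25% of $101.60 = $25.40
Final price:
$101.60 - $25.40 = $76.20

$76.20


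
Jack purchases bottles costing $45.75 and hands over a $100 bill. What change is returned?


Start with the amount paid:
$100
Subtract the price:
$100 - $45.75 = $54.25

$54.25


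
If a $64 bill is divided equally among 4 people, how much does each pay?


Total bill: $64
Number of people: 4
Each pays: $64 / 4 = $16

$16


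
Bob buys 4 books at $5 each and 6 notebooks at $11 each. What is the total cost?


Cost of books:
4 x $5 = $20
Cost of notebooks:
6 x $11 = $66
Add both:
$20 + $66 = $86

$86


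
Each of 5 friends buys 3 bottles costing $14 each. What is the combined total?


Cost per person:
3 x $14 = $42
Group total:
5 x $42 = $210

$210


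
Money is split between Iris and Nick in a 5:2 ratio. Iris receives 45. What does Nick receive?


Find the multiplier:
45 / 5 = 9
Apply to Nick's share:
2 x 9 = 18

18


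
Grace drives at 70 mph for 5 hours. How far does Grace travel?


Use the formula: distance = speed x time
Speed = 70 mph, Time = 5 hours
70 x 5 = 350 miles

350 miles


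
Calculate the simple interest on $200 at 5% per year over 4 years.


Use the formula I = P x R x T / 100
P x R x T = 200 x 5 x 4 = 4000
I = 4000 / 100 = $40

$40


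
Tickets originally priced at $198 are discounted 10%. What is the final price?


Calculate the discount amount:
10% of $198 = $19.80
Subtract from original:
$198 - $19.80 = $178.20

$178.20


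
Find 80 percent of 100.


Convert percentage to decimal:
80% = 0.8
Multiply:
100 x 0.8 = 80

80


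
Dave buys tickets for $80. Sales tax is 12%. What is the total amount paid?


Calculate the tax:
12% of $80 = $9.60
Add tax to price:
$80 + $9.60 = $89.60

$89.60


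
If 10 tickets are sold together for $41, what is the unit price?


Total cost: $41
Number of items: 10
Unit price: $41 / 10 = $4.10

$4.10


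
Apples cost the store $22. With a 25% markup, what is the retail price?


Calculate the markup amount:
25% of $22 = $5.50
Add to cost:
$22 + $5.50 = $27.50

$27.50


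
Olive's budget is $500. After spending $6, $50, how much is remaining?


Add up expenses:
$6 + $50 = $56
Subtract from budget:
$500 - $56 = $444

$444


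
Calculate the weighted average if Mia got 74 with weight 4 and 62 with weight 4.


Weighted sum:
4 x 74 + 4 x 62 = 544
Total weight:
4 + 4 = 8
Weighted average:
544 / 8 = 68

68


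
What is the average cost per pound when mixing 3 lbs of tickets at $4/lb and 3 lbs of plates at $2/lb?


Cost of tickets:
3 x $4 = $12
Cost of plates:
3 x $2 = $6
Total cost: $12 + $6 = $18
Total weight: 6 lbs
Average: $18 / 6 = $3/lb

$3/lb


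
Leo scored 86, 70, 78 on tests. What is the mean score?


Add the scores:
86 + 70 + 78 = 234
Divide by the number of tests:
234 / 3 = 78

78


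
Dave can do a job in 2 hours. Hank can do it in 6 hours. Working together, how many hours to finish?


Dave's rate: 1/2 of the job per hour
Hank's rate: 1/6 of the job per hour
Combined rate: 1/2 + 1/6 = 2/3 per hour
Time = 1 / (2/3) = 3/2 = 1.5 hours

1.5 hours


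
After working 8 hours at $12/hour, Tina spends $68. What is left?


Calculate earnings:
8 x $12 = $96
Subtract spending:
$96 - $68 = $28

$28


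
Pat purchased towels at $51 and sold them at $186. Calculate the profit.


Selling price = $186
Cost price = $51
Profit = selling price - cost price:
Profit = $186 - $51 = $135

$135


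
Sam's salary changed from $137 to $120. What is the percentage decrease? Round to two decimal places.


Find the absolute change:
|120 - 137| = 17
Divide by original and multiply by 100:
17 / 137 x 100 = 12.4087...% ≈ 12.41%

12.41%


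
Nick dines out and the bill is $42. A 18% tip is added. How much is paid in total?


Calculate the tip:
18% of $42 = $7.56
Add tip to meal cost:
$42 + $7.56 = $49.56

$49.56


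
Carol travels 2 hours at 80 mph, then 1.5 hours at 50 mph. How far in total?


Leg 1 distance:
80 x 2 = 160 miles
Leg 2 distance:
50 x 1.5 = 75 miles
Total distance:
160 + 75 = 235 miles

235 miles


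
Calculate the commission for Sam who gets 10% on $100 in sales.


Convert rate to decimal:
10% = 0.1
Multiply by sales:
$100 x 0.1 = $10

$10


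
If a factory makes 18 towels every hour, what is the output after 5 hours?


Production rate: 18 towels per hour
Time: 5 hours
Total: 18 x 5 = 90 towels

90 towels


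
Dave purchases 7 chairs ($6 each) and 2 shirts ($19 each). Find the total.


Cost of chairs:
7 x $6 = $42
Cost of shirts:
2 x $19 = $38
Add both:
$42 + $38 = $80

$80


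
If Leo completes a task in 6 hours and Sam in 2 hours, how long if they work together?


Leo's rate: 1/6 of the job per hour
Sam's rate: 1/2 of the job per hour
Combined rate: 1/6 + 1/2 = 2/3 per hour
Time = 1 / (2/3) = 3/2 = 1.5 hours

1.5 hours


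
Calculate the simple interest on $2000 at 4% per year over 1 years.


Use the formula I = P x R x T / 100
P x R x T = 2000 x 4 x 1 = 8000
I = 8000 / 100 = $80

$80


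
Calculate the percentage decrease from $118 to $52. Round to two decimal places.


Find the absolute change:
|52 - 118| = 66
Divide by original and multiply by 100:
66 / 118 x 100 = 55.9322...% ≈ 55.93%

55.93%


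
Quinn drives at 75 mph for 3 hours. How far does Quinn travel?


Use the formula: distance = speed x time
Speed = 75 mph, Time = 3 hours
75 x 3 = 225 miles

225 miles


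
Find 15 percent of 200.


Convert percentage to decimal:
15% = 0.15
Multiply:
200 x 0.15 = 30

30


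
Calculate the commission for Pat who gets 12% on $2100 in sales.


Convert rate to decimal:
12% = 0.12
Multiply by sales:
$2100 x 0.12 = $252

$252


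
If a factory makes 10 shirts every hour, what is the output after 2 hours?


Production rate: 10 shirts per hour
Time: 2 hours
Total: 10 x 2 = 20 shirts

20 shirts


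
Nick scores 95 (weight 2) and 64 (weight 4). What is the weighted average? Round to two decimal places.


Weighted sum:
2 x 95 + 4 x 64 = 446
Total weight:
2 + 4 = 6
Weighted average:
446 / 6 = 74.3333... ≈ 74.33

74.33


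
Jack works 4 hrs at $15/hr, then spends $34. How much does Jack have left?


Calculate earnings:
4 x $15 = $60
Subtract spending:
$60 - $34 = $26

$26


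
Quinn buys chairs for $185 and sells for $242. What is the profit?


Selling price = $242
Cost price = $185
Profit = selling price - cost price:
Profit = $242 - $185 = $57

$57


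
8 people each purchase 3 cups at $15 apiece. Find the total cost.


Cost per person:
3 x $15 = $45
Group total:
8 x $45 = $360

$360


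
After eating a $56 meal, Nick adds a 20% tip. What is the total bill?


Calculate the tip:
20% of $56 = $11.20
Add tip to meal cost:
$56 + $11.20 = $67.20

$67.20


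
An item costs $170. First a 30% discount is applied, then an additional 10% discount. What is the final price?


First discount:
30% of $170 = $51
Price after first discount:
$170 - $51 = $119
Second discount:
10% of $119 = $11.90
Final price:
$119 - $11.90 = $107.10

$107.10


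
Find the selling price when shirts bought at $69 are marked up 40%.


Calculate the markup amount:
40% of $69 = $27.60
Add to cost:
$69 + $27.60 = $96.60

$96.60


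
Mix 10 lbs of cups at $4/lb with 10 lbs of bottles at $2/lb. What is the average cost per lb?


Cost of cups:
10 x $4 = $40
Cost of bottles:
10 x $2 = $20
Total cost: $40 + $20 = $60
Total weight: 20 lbs
Average: $60 / 20 = $3/lb

$3/lb


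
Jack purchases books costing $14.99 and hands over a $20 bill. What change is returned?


Start with the amount paid:
$20
Subtract the price:
$20 - $14.99 = $5.01

$5.01


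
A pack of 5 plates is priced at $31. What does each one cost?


Total cost: $31
Number of items: 5
Unit price: $31 / 5 = $6.20

$6.20


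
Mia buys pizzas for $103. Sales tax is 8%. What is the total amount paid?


Calculate the tax:
8% of $103 = $8.24
Add tax to price:
$103 + $8.24 = $111.24

$111.24


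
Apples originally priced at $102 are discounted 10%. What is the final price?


Calculate the discount amount:
10% of $102 = $10.20
Subtract from original:
$102 - $10.20 = $91.80

$91.80


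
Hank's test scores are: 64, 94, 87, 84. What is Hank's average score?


Add the scores:
64 + 94 + 87 + 84 = 329
Divide by the number of tests:
329 / 4 = 82.25

82.25


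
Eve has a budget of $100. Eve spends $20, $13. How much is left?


Add up expenses:
$20 + $13 = $33
Subtract from budget:
$100 - $33 = $67

$67


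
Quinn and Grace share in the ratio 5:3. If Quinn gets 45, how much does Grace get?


Find the multiplier:
45 / 5 = 9
Apply to Grace's share:
3 x 9 = 27

27


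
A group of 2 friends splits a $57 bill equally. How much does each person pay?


Total bill: $57
Number of people: 2
Each pays: $57 / 2 = $28.50

$28.50


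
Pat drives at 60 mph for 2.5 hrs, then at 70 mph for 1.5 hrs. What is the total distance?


Leg 1 distance:
60 x 2.5 = 150 miles
Leg 2 distance:
70 x 1.5 = 105 miles
Total distance:
150 + 105 = 255 miles

255 miles


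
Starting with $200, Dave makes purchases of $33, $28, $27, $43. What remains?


Add up expenses:
$33 + $28 + $27 + $43 = $131
Subtract from budget:
$200 - $131 = $69

$69
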